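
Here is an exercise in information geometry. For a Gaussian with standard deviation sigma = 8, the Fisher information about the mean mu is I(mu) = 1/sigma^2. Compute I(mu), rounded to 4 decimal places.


The Fisher information for the mean of a normal distribution is I(mu) = 1/sigma^2.
sigma = 8, so sigma^2 = 64.
I(mu) = 1/64 = 0.0156

0.0156


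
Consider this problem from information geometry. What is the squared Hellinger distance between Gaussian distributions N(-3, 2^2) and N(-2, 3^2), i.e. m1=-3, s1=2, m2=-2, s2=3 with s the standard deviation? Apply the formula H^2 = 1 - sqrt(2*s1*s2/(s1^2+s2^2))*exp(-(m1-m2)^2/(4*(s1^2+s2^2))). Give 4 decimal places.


Squared Hellinger distance for Gaussians:
H^2 = 1 - sqrt(2*s1*s2/(s1^2+s2^2)) * exp(-(m1-m2)^2/(4*(s1^2+s2^2))).
s1^2 = 4, s2^2 = 9, s1^2+s2^2 = 13.
sqrt(2*2*3/(13)) = 0.960769.
(m1-m2)^2 = (-1)^2 = 1.
exp(-1/(4*13)) = exp(-0.019231) = 0.980953.
H^2 = 1 - 0.960769*0.980953 = 0.0575

0.0575


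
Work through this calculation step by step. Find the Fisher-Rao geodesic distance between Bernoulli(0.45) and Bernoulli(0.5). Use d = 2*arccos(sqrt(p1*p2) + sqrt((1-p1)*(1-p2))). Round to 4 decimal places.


Geodesic distance on Bernoulli manifold:
d(p1,p2) = 2*arccos(sqrt(p1*p2) + sqrt((1-p1)*(1-p2))).
sqrt(p1*p2) = sqrt(0.45*0.5) = 0.474342.
sqrt((1-p1)*(1-p2)) = sqrt(0.55*0.5) = 0.524404.
arg = 0.474342 + 0.524404 = 0.998746.
d = 2*arccos(0.998746) = 0.1002

0.1002


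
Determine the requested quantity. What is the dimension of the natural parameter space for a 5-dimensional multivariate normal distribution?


Exponential family dimension calculation:
For 5-dim MVN: mean has 5 params, covariance has 5*6/2 = 15 unique entries.
Total dim = 5 + 15 = 20.

20


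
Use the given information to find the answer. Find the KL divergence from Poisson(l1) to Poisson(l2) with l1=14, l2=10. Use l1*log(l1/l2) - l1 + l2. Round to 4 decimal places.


KL divergence for Poisson:
KL = l1*log(l1/l2) - l1 + l2.
l1 = 14, l2 = 10.
log(14/10) = 0.336472.
l1*log(l1/l2) = 14 * 0.336472 = 4.710611.
KL = 4.710611 - 14 + 10 = 0.7106

0.7106


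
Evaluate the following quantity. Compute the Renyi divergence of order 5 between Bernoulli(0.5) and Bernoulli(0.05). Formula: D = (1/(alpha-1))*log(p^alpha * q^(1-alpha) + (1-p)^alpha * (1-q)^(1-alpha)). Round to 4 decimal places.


Renyi divergence of order alpha between Bernoulli distributions:
D = (1/(alpha-1))*log(p^alpha * q^(1-alpha) + (1-p)^alpha * (1-q)^(1-alpha)).
alpha = 5, p = 0.5, q = 0.05.
p^alpha * q^(1-alpha) = 0.5^5 * 0.05^-4 = 5000.0.
(1-p)^alpha * (1-q)^(1-alpha) = 0.5^5 * 0.95^-4 = 0.038367.
sum = 5000.0 + 0.038367 = 5000.038367.
D = (1/4)*log(5000.038367) = 2.1293

2.1293


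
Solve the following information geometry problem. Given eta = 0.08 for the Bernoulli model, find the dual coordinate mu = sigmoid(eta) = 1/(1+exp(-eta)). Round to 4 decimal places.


Dual coordinate (expectation parameter) for Bernoulli:
mu = 1/(1+exp(-eta)).
eta = 0.08.
exp(-eta) = exp(-0.08) = 0.923116.
mu = 1/(1+0.923116) = 0.5200

0.5200


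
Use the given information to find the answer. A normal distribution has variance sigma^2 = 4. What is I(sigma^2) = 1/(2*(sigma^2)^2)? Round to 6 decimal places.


Fisher information for variance: I(sigma^2) = 1/(2*sigma^4).
sigma^2 = 4, so sigma^4 = 16.
I = 1/(2*16) = 1/32 = 0.031250

0.031250


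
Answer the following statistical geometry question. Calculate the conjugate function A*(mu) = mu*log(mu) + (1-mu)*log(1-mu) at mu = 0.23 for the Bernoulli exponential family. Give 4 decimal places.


Legendre transform for Bernoulli:
A*(mu) = mu*log(mu) + (1-mu)*log(1-mu).
mu = 0.23, 1-mu = 0.77.
mu*log(mu) = 0.23*log(0.23) = -0.338025.
(1-mu)*log(1-mu) = 0.77*log(0.77) = -0.201251.
A* = -0.338025 + -0.201251 = -0.5393

-0.5393


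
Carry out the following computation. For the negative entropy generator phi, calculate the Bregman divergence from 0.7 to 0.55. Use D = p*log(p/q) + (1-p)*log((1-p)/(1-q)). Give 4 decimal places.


Bregman divergence with negative entropy generator:
D = p*log(p/q) + (1-p)*log((1-p)/(1-q)).
p = 0.7, q = 0.55.
p*log(p/q) = 0.7*log(0.7/0.55) = 0.168813.
(1-p)*log((1-p)/(1-q)) = 0.3*log(0.3/0.45) = -0.12164.
D = 0.168813 + -0.12164 = 0.0472

0.0472


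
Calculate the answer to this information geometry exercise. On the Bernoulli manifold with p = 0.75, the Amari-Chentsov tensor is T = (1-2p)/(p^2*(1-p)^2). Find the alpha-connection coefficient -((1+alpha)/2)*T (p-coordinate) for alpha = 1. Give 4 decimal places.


Skewness (Amari-Chentsov) tensor: T = (1-2p)/(p^2*(1-p)^2).
p = 0.75, 1-2p = -0.5, p^2 = 0.5625, (1-p)^2 = 0.0625.
T = -0.5/(0.5625 * 0.0625) = -14.222222.
In the p-coordinate, Gamma^(alpha) = Gamma^(0) - (alpha/2)*T with Gamma^(0) = (1/2)*g'(p) = -T/2,
so Gamma^(alpha) = -((1+alpha)/2)*T.
alpha = 1, -(1+alpha)/2 = -1.0.
Gamma = -1.0 * -14.222222 = 14.2222

14.2222


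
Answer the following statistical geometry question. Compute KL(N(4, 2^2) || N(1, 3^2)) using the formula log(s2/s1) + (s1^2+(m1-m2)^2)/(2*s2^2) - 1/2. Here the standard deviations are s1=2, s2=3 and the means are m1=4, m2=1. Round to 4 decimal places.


KL divergence between normal distributions:
KL = log(s2/s1) + (s1^2 + (m1-m2)^2)/(2*s2^2) - 1/2.
log(3/2) = 0.405465.
(2^2 + (4-1)^2)/(2*3^2) = (4 + 9)/18 = 0.722222.
KL = 0.405465 + 0.722222 - 0.5 = 0.6277

0.6277


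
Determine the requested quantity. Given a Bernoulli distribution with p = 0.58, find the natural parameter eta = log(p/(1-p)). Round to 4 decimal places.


Natural parameter for Bernoulli: eta = log(p/(1-p)).
p = 0.58, 1-p = 0.42.
p/(1-p) = 1.380952.
eta = log(1.380952) = 0.3228

0.3228


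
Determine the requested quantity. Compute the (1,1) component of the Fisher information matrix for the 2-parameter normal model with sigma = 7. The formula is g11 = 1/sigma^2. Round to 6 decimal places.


For the 2-parameter normal family, the Fisher metric has:
  g11 = 1/sigma^2, g22 = 2/sigma^2.
sigma = 7, sigma^2 = 49.
g11 = 0.020408

0.020408


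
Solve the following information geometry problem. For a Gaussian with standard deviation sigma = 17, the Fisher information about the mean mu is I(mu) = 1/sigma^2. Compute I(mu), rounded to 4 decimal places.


The Fisher information for the mean of a normal distribution is I(mu) = 1/sigma^2.
sigma = 17, so sigma^2 = 289.
I(mu) = 1/289 = 0.0035

0.0035


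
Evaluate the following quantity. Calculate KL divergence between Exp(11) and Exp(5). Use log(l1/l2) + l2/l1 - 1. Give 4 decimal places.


KL divergence for exponential family:
KL = log(l1/l2) + l2/l1 - 1.
log(11/5) = 0.788457.
5/11 = 0.454545.
KL = 0.788457 + 0.454545 - 1 = 0.2430

0.2430


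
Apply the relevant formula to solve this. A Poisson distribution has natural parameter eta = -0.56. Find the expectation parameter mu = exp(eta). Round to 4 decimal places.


Expectation parameter for Poisson exponential family:
mu = exp(eta).
eta = -0.56.
mu = exp(-0.56) = 0.5712

0.5712


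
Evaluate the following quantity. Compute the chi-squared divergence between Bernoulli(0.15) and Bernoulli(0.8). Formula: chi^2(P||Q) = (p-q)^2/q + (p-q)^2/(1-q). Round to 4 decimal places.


Chi-squared divergence between Bernoulli distributions:
chi^2 = (p-q)^2/q + (p-q)^2/(1-q).
p = 0.15, q = 0.8, p-q = -0.65.
(p-q)^2 = 0.4225.
term1 = 0.4225/0.8 = 0.528125.
term2 = 0.4225/0.2 = 2.1125.
chi^2 = 0.528125 + 2.1125 = 2.6406

2.6406


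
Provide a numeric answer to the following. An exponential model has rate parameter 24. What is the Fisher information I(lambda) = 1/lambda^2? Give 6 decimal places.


Fisher information for exponential: I(lambda) = 1/lambda^2.
lambda = 24, lambda^2 = 576.
I = 1/576 = 0.001736

0.001736


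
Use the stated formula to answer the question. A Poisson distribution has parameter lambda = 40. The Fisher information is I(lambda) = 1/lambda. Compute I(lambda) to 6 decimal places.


Fisher information for Poisson: I(lambda) = 1/lambda.
lambda = 40.
I(lambda) = 1/40 = 0.025000

0.025000


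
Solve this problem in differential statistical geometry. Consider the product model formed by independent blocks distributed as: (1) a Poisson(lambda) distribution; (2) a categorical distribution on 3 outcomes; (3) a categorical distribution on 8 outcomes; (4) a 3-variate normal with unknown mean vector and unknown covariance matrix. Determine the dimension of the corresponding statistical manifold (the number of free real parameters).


The dimension of a statistical manifold equals the number of free
(independent) real parameters of the model. For a product of independent
blocks the parameter counts add.
- Poisson (lambda): 1.
- categorical on 3 outcomes (probabilities sum to 1): 3-1 = 2.
- categorical on 8 outcomes (probabilities sum to 1): 8-1 = 7.
- 3-variate normal: 3 (mean) + 3*4/2 = 6 (symmetric covariance) = 9.
Total = 1 + 2 + 7 + 9 = 19.
Dimension = 19

19


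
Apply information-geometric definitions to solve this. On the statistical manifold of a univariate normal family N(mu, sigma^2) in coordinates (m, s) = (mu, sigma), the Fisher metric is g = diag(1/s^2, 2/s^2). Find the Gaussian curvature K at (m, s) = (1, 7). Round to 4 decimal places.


The metric has the form g = (A dm^2 + B ds^2)/s^2 with A = 1, B = 2.
Substitute u = sqrt(A/B)*m: g = B*(du^2 + ds^2)/s^2, i.e. B times the
Poincare upper half-plane metric, which has constant Gaussian curvature -1.
Scaling a 2D metric by a constant c divides the Gaussian curvature by c,
so K = -1/B = -1/(2) = -0.5000 everywhere (the point (m, s) = (1, 7) is irrelevant:
the curvature is constant).
The requested Gaussian curvature is K = -0.5000.

-0.5000


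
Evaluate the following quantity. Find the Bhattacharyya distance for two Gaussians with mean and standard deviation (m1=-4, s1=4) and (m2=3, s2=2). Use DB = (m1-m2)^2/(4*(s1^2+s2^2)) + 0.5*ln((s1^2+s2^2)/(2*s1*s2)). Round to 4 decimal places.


Bhattacharyya distance between two Gaussians:
DB = (m1-m2)^2/(4*(s1^2+s2^2)) + (1/2)*ln((s1^2+s2^2)/(2*s1*s2)).
(m1-m2)^2 = (-7)^2 = 49.
s1^2+s2^2 = 16 + 4 = 20.
term1 = 49/80 = 0.6125.
term2 = 0.5*ln(20/16.0) = 0.111572.
DB = 0.6125 + 0.111572 = 0.7241

0.7241


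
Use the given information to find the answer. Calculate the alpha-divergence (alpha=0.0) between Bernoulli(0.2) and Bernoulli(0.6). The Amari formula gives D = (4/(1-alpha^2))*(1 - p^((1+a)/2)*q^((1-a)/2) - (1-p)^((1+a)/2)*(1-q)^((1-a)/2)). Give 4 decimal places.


Amari alpha-divergence:
D = (4/(1-alpha^2))*(1 - p^((1+a)/2)*q^((1-a)/2) - (1-p)^((1+a)/2)*(1-q)^((1-a)/2)).
alpha = 0.0, p = 0.2, q = 0.6.
e1 = (1+alpha)/2 = 0.5, e2 = (1-alpha)/2 = 0.5.
t1 = p^e1 * q^e2 = 0.2^0.5 * 0.6^0.5 = 0.34641.
t2 = (1-p)^e1 * (1-q)^e2 = 0.8^0.5 * 0.4^0.5 = 0.565685.
4/(1-alpha^2) = 4.0.
D = 4.0*(1 - 0.34641 - 0.565685) = 0.3516

0.3516


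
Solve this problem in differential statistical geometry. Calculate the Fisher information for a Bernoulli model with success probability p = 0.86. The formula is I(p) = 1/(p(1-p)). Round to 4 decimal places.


For Bernoulli(p), Fisher information is I(p) = 1/(p*(1-p)).
p = 0.86, 1-p = 0.14.
p*(1-p) = 0.1204.
I(p) = 1/0.1204 = 8.3056

8.3056


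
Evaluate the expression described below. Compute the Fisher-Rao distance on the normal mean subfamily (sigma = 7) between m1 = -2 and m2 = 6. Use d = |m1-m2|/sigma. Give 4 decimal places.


On the fixed-variance normal subfamily, geodesic distance = |m1-m2|/sigma.
|-2 - 6| = 8.
sigma = 7.
d = 8/7 = 1.1429

1.1429


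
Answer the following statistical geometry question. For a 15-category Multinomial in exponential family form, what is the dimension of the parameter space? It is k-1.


Exponential family dimension calculation:
For Multinomial with k=15 categories, dim = k-1 = 14.

14


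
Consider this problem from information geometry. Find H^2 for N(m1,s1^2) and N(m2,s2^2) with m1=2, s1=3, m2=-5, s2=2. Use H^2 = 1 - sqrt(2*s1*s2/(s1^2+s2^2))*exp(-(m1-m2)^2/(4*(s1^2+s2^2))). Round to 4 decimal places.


Squared Hellinger distance for Gaussians:
H^2 = 1 - sqrt(2*s1*s2/(s1^2+s2^2)) * exp(-(m1-m2)^2/(4*(s1^2+s2^2))).
s1^2 = 9, s2^2 = 4, s1^2+s2^2 = 13.
sqrt(2*3*2/(13)) = 0.960769.
(m1-m2)^2 = (7)^2 = 49.
exp(-49/(4*13)) = exp(-0.942308) = 0.389727.
H^2 = 1 - 0.960769*0.389727 = 0.6256

0.6256


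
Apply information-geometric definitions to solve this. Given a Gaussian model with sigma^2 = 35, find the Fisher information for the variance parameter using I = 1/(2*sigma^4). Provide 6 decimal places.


Fisher information for variance: I(sigma^2) = 1/(2*sigma^4).
sigma^2 = 35, so sigma^4 = 1225.
I = 1/(2*1225) = 1/2450 = 0.000408

0.000408


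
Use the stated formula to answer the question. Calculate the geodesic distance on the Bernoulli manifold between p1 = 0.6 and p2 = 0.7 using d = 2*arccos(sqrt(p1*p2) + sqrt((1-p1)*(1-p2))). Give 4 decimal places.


Geodesic distance on Bernoulli manifold:
d(p1,p2) = 2*arccos(sqrt(p1*p2) + sqrt((1-p1)*(1-p2))).
sqrt(p1*p2) = sqrt(0.6*0.7) = 0.648074.
sqrt((1-p1)*(1-p2)) = sqrt(0.4*0.3) = 0.34641.
arg = 0.648074 + 0.34641 = 0.994484.
d = 2*arccos(0.994484) = 0.2102

0.2102


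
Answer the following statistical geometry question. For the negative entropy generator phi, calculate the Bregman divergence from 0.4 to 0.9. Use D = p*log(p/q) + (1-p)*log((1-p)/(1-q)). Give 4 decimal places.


Bregman divergence with negative entropy generator:
D = p*log(p/q) + (1-p)*log((1-p)/(1-q)).
p = 0.4, q = 0.9.
p*log(p/q) = 0.4*log(0.4/0.9) = -0.324372.
(1-p)*log((1-p)/(1-q)) = 0.6*log(0.6/0.1) = 1.075056.
D = -0.324372 + 1.075056 = 0.7507

0.7507


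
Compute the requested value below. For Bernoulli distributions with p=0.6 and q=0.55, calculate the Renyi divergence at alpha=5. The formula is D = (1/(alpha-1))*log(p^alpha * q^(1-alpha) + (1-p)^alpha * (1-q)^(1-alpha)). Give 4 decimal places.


Renyi divergence of order alpha between Bernoulli distributions:
D = (1/(alpha-1))*log(p^alpha * q^(1-alpha) + (1-p)^alpha * (1-q)^(1-alpha)).
alpha = 5, p = 0.6, q = 0.55.
p^alpha * q^(1-alpha) = 0.6^5 * 0.55^-4 = 0.849778.
(1-p)^alpha * (1-q)^(1-alpha) = 0.4^5 * 0.45^-4 = 0.249718.
sum = 0.849778 + 0.249718 = 1.099496.
D = (1/4)*log(1.099496) = 0.0237

0.0237


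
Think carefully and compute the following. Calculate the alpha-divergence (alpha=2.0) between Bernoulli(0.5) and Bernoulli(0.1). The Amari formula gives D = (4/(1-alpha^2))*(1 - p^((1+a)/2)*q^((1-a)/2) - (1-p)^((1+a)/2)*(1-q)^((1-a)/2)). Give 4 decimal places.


Amari alpha-divergence:
D = (4/(1-alpha^2))*(1 - p^((1+a)/2)*q^((1-a)/2) - (1-p)^((1+a)/2)*(1-q)^((1-a)/2)).
alpha = 2.0, p = 0.5, q = 0.1.
e1 = (1+alpha)/2 = 1.5, e2 = (1-alpha)/2 = -0.5.
t1 = p^e1 * q^e2 = 0.5^1.5 * 0.1^-0.5 = 1.118034.
t2 = (1-p)^e1 * (1-q)^e2 = 0.5^1.5 * 0.9^-0.5 = 0.372678.
4/(1-alpha^2) = -1.333333.
D = -1.333333*(1 - 1.118034 - 0.372678) = 0.6543

0.6543


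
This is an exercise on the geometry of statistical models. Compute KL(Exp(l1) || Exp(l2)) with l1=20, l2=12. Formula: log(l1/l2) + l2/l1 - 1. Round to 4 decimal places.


KL divergence for exponential family:
KL = log(l1/l2) + l2/l1 - 1.
log(20/12) = 0.510826.
12/20 = 0.6.
KL = 0.510826 + 0.6 - 1 = 0.1108

0.1108


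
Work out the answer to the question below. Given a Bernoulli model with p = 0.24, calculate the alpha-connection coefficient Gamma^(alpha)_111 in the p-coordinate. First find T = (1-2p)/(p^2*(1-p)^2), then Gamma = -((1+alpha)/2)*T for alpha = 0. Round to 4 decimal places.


Skewness (Amari-Chentsov) tensor: T = (1-2p)/(p^2*(1-p)^2).
p = 0.24, 1-2p = 0.52, p^2 = 0.0576, (1-p)^2 = 0.5776.
T = 0.52/(0.0576 * 0.5776) = 15.629809.
In the p-coordinate, Gamma^(alpha) = Gamma^(0) - (alpha/2)*T with Gamma^(0) = (1/2)*g'(p) = -T/2,
so Gamma^(alpha) = -((1+alpha)/2)*T.
alpha = 0, -(1+alpha)/2 = -0.5.
Gamma = -0.5 * 15.629809 = -7.8149

-7.8149


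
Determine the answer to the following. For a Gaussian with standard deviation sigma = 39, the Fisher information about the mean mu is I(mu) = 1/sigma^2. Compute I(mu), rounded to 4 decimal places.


The Fisher information for the mean of a normal distribution is I(mu) = 1/sigma^2.
sigma = 39, so sigma^2 = 1521.
I(mu) = 1/1521 = 0.0007

0.0007


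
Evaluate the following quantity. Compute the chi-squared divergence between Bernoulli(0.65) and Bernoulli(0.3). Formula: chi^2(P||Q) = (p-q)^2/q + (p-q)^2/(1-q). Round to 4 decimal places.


Chi-squared divergence between Bernoulli distributions:
chi^2 = (p-q)^2/q + (p-q)^2/(1-q).
p = 0.65, q = 0.3, p-q = 0.35.
(p-q)^2 = 0.1225.
term1 = 0.1225/0.3 = 0.408333.
term2 = 0.1225/0.7 = 0.175.
chi^2 = 0.408333 + 0.175 = 0.5833

0.5833


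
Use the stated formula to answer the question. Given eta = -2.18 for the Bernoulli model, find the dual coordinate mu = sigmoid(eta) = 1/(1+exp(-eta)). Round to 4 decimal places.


Dual coordinate (expectation parameter) for Bernoulli:
mu = 1/(1+exp(-eta)).
eta = -2.18.
exp(-eta) = exp(2.18) = 8.846306.
mu = 1/(1+8.846306) = 0.1016

0.1016


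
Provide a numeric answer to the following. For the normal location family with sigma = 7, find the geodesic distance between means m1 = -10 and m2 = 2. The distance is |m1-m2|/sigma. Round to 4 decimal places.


On the fixed-variance normal subfamily, geodesic distance = |m1-m2|/sigma.
|-10 - 2| = 12.
sigma = 7.
d = 12/7 = 1.7143

1.7143


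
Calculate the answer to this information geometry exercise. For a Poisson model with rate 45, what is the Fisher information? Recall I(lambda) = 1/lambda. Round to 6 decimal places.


Fisher information for Poisson: I(lambda) = 1/lambda.
lambda = 45.
I(lambda) = 1/45 = 0.022222

0.022222


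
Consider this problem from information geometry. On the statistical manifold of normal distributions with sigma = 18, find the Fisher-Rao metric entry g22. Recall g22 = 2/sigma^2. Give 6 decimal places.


For the 2-parameter normal family, the Fisher metric has:
  g11 = 1/sigma^2, g22 = 2/sigma^2.
sigma = 18, sigma^2 = 324.
g22 = 0.006173

0.006173


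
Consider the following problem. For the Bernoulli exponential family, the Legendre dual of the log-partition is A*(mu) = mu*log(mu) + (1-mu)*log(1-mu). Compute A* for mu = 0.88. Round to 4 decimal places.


Legendre transform for Bernoulli:
A*(mu) = mu*log(mu) + (1-mu)*log(1-mu).
mu = 0.88, 1-mu = 0.12.
mu*log(mu) = 0.88*log(0.88) = -0.112493.
(1-mu)*log(1-mu) = 0.12*log(0.12) = -0.254432.
A* = -0.112493 + -0.254432 = -0.3669

-0.3669


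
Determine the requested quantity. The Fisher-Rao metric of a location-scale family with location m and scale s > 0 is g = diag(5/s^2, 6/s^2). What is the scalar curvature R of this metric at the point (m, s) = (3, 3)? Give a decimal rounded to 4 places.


The metric has the form g = (A dm^2 + B ds^2)/s^2 with A = 5, B = 6.
Substitute u = sqrt(A/B)*m: g = B*(du^2 + ds^2)/s^2, i.e. B times the
Poincare upper half-plane metric, which has constant Gaussian curvature -1.
Scaling a 2D metric by a constant c divides the Gaussian curvature by c,
so K = -1/B = -1/(6) = -0.1667 everywhere (the point (m, s) = (3, 3) is irrelevant:
the curvature is constant).
Scalar curvature in dimension 2: R = 2K = -2/(6) = -0.3333.

-0.3333


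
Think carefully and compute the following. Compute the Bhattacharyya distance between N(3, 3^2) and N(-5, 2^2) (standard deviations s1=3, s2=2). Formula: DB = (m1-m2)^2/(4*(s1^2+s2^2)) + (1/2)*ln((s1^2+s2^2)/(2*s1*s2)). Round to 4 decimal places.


Bhattacharyya distance between two Gaussians:
DB = (m1-m2)^2/(4*(s1^2+s2^2)) + (1/2)*ln((s1^2+s2^2)/(2*s1*s2)).
(m1-m2)^2 = (8)^2 = 64.
s1^2+s2^2 = 9 + 4 = 13.
term1 = 64/52 = 1.230769.
term2 = 0.5*ln(13/12.0) = 0.040021.
DB = 1.230769 + 0.040021 = 1.2708

1.2708


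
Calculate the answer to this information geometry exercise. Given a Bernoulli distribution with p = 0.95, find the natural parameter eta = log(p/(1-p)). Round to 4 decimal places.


Natural parameter for Bernoulli: eta = log(p/(1-p)).
p = 0.95, 1-p = 0.05.
p/(1-p) = 19.0.
eta = log(19.0) = 2.9444

2.9444


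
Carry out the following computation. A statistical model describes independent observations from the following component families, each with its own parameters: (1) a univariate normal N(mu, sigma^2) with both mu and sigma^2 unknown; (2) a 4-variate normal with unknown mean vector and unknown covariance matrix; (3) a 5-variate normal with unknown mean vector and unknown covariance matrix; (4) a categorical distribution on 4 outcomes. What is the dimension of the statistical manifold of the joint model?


The dimension of a statistical manifold equals the number of free
(independent) real parameters of the model. For a product of independent
blocks the parameter counts add.
- normal (mu, sigma^2): 2.
- 4-variate normal: 4 (mean) + 4*5/2 = 10 (symmetric covariance) = 14.
- 5-variate normal: 5 (mean) + 5*6/2 = 15 (symmetric covariance) = 20.
- categorical on 4 outcomes (probabilities sum to 1): 4-1 = 3.
Total = 2 + 14 + 20 + 3 = 39.
Dimension = 39

39


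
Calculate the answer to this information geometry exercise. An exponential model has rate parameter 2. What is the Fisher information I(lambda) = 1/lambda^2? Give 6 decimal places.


Fisher information for exponential: I(lambda) = 1/lambda^2.
lambda = 2, lambda^2 = 4.
I = 1/4 = 0.250000

0.250000


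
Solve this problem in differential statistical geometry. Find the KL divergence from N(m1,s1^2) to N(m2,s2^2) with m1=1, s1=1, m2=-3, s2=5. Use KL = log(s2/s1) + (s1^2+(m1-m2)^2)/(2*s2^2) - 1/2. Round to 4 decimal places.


KL divergence between normal distributions:
KL = log(s2/s1) + (s1^2 + (m1-m2)^2)/(2*s2^2) - 1/2.
log(5/1) = 1.609438.
(1^2 + (1--3)^2)/(2*5^2) = (1 + 16)/50 = 0.34.
KL = 1.609438 + 0.34 - 0.5 = 1.4494

1.4494


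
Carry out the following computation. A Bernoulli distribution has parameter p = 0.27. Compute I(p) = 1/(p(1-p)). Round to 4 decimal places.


For Bernoulli(p), Fisher information is I(p) = 1/(p*(1-p)).
p = 0.27, 1-p = 0.73.
p*(1-p) = 0.1971.
I(p) = 1/0.1971 = 5.0736

5.0736


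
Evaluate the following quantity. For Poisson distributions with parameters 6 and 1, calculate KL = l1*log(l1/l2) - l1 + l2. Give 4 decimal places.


KL divergence for Poisson:
KL = l1*log(l1/l2) - l1 + l2.
l1 = 6, l2 = 1.
log(6/1) = 1.791759.
l1*log(l1/l2) = 6 * 1.791759 = 10.750557.
KL = 10.750557 - 6 + 1 = 5.7506

5.7506


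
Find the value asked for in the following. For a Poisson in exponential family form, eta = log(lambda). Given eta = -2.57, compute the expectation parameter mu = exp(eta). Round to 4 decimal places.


Expectation parameter for Poisson exponential family:
mu = exp(eta).
eta = -2.57.
mu = exp(-2.57) = 0.0765

0.0765


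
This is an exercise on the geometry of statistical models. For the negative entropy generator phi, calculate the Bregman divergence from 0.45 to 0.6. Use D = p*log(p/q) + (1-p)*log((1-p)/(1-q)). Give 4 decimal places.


Bregman divergence with negative entropy generator:
D = p*log(p/q) + (1-p)*log((1-p)/(1-q)).
p = 0.45, q = 0.6.
p*log(p/q) = 0.45*log(0.45/0.6) = -0.129457.
(1-p)*log((1-p)/(1-q)) = 0.55*log(0.55/0.4) = 0.17515.
D = -0.129457 + 0.17515 = 0.0457

0.0457


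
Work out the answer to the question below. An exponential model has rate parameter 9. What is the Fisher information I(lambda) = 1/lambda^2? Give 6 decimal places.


Fisher information for exponential: I(lambda) = 1/lambda^2.
lambda = 9, lambda^2 = 81.
I = 1/81 = 0.012346

0.012346


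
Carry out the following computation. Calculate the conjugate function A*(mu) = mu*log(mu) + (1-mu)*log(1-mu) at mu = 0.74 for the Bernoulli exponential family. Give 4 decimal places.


Legendre transform for Bernoulli:
A*(mu) = mu*log(mu) + (1-mu)*log(1-mu).
mu = 0.74, 1-mu = 0.26.
mu*log(mu) = 0.74*log(0.74) = -0.222818.
(1-mu)*log(1-mu) = 0.26*log(0.26) = -0.350239.
A* = -0.222818 + -0.350239 = -0.5731

-0.5731


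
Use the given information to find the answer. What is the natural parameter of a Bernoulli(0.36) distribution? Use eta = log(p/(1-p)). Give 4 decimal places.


Natural parameter for Bernoulli: eta = log(p/(1-p)).
p = 0.36, 1-p = 0.64.
p/(1-p) = 0.5625.
eta = log(0.5625) = -0.5754

-0.5754


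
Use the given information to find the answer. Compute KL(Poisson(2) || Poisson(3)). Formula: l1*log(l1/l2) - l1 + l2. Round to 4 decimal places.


KL divergence for Poisson:
KL = l1*log(l1/l2) - l1 + l2.
l1 = 2, l2 = 3.
log(2/3) = -0.405465.
l1*log(l1/l2) = 2 * -0.405465 = -0.81093.
KL = -0.81093 - 2 + 3 = 0.1891

0.1891


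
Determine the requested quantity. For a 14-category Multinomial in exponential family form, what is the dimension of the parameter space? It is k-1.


Exponential family dimension calculation:
For Multinomial with k=14 categories, dim = k-1 = 13.

13


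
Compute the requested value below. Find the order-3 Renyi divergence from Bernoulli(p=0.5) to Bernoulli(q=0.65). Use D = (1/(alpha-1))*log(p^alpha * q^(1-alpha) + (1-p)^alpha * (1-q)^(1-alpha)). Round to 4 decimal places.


Renyi divergence of order alpha between Bernoulli distributions:
D = (1/(alpha-1))*log(p^alpha * q^(1-alpha) + (1-p)^alpha * (1-q)^(1-alpha)).
alpha = 3, p = 0.5, q = 0.65.
p^alpha * q^(1-alpha) = 0.5^3 * 0.65^-2 = 0.295858.
(1-p)^alpha * (1-q)^(1-alpha) = 0.5^3 * 0.35^-2 = 1.020408.
sum = 0.295858 + 1.020408 = 1.316266.
D = (1/2)*log(1.316266) = 0.1374

0.1374


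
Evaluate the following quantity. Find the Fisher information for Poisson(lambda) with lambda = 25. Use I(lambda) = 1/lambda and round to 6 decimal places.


Fisher information for Poisson: I(lambda) = 1/lambda.
lambda = 25.
I(lambda) = 1/25 = 0.040000

0.040000


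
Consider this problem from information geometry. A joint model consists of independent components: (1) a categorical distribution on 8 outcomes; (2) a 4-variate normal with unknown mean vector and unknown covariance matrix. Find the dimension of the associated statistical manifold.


The dimension of a statistical manifold equals the number of free
(independent) real parameters of the model. For a product of independent
blocks the parameter counts add.
- categorical on 8 outcomes (probabilities sum to 1): 8-1 = 7.
- 4-variate normal: 4 (mean) + 4*5/2 = 10 (symmetric covariance) = 14.
Total = 7 + 14 = 21.
Dimension = 21

21


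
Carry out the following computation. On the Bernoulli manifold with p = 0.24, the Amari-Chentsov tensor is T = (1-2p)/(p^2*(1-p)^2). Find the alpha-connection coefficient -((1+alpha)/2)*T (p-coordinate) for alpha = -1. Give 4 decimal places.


Skewness (Amari-Chentsov) tensor: T = (1-2p)/(p^2*(1-p)^2).
p = 0.24, 1-2p = 0.52, p^2 = 0.0576, (1-p)^2 = 0.5776.
T = 0.52/(0.0576 * 0.5776) = 15.629809.
In the p-coordinate, Gamma^(alpha) = Gamma^(0) - (alpha/2)*T with Gamma^(0) = (1/2)*g'(p) = -T/2,
so Gamma^(alpha) = -((1+alpha)/2)*T.
alpha = -1, -(1+alpha)/2 = 0.0.
Gamma = 0.0 * 15.629809 = 0.0000

0.0000


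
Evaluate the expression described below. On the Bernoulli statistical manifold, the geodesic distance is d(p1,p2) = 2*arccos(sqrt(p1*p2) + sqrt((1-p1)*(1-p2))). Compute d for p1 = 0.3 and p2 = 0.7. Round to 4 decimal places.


Geodesic distance on Bernoulli manifold:
d(p1,p2) = 2*arccos(sqrt(p1*p2) + sqrt((1-p1)*(1-p2))).
sqrt(p1*p2) = sqrt(0.3*0.7) = 0.458258.
sqrt((1-p1)*(1-p2)) = sqrt(0.7*0.3) = 0.458258.
arg = 0.458258 + 0.458258 = 0.916515.
d = 2*arccos(0.916515) = 0.8230

0.8230


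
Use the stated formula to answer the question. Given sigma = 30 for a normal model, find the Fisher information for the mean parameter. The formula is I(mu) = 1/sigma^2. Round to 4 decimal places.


The Fisher information for the mean of a normal distribution is I(mu) = 1/sigma^2.
sigma = 30, so sigma^2 = 900.
I(mu) = 1/900 = 0.0011

0.0011


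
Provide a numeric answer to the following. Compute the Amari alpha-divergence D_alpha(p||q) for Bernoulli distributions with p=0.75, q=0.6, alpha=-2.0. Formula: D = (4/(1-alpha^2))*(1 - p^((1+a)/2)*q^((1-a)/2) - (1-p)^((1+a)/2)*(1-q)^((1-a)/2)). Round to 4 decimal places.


Amari alpha-divergence:
D = (4/(1-alpha^2))*(1 - p^((1+a)/2)*q^((1-a)/2) - (1-p)^((1+a)/2)*(1-q)^((1-a)/2)).
alpha = -2.0, p = 0.75, q = 0.6.
e1 = (1+alpha)/2 = -0.5, e2 = (1-alpha)/2 = 1.5.
t1 = p^e1 * q^e2 = 0.75^-0.5 * 0.6^1.5 = 0.536656.
t2 = (1-p)^e1 * (1-q)^e2 = 0.25^-0.5 * 0.4^1.5 = 0.505964.
4/(1-alpha^2) = -1.333333.
D = -1.333333*(1 - 0.536656 - 0.505964) = 0.0568

0.0568


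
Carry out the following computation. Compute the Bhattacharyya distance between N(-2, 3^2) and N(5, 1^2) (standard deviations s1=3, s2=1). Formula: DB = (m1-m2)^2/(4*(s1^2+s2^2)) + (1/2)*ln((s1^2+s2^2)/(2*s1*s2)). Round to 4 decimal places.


Bhattacharyya distance between two Gaussians:
DB = (m1-m2)^2/(4*(s1^2+s2^2)) + (1/2)*ln((s1^2+s2^2)/(2*s1*s2)).
(m1-m2)^2 = (-7)^2 = 49.
s1^2+s2^2 = 9 + 1 = 10.
term1 = 49/40 = 1.225.
term2 = 0.5*ln(10/6.0) = 0.255413.
DB = 1.225 + 0.255413 = 1.4804

1.4804


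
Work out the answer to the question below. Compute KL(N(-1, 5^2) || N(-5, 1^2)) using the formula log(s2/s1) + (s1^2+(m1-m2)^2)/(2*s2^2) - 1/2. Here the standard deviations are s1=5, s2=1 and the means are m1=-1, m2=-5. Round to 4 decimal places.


KL divergence between normal distributions:
KL = log(s2/s1) + (s1^2 + (m1-m2)^2)/(2*s2^2) - 1/2.
log(1/5) = -1.609438.
(5^2 + (-1--5)^2)/(2*1^2) = (25 + 16)/2 = 20.5.
KL = -1.609438 + 20.5 - 0.5 = 18.3906

18.3906


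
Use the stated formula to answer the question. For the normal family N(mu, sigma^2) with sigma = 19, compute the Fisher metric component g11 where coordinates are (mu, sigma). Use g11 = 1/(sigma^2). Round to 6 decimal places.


For the 2-parameter normal family, the Fisher metric has:
  g11 = 1/sigma^2, g22 = 2/sigma^2.
sigma = 19, sigma^2 = 361.
g11 = 0.002770

0.002770


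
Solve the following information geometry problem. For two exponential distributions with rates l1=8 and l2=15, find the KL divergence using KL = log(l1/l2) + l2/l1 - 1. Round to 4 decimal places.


KL divergence for exponential family:
KL = log(l1/l2) + l2/l1 - 1.
log(8/15) = -0.628609.
15/8 = 1.875.
KL = -0.628609 + 1.875 - 1 = 0.2464

0.2464


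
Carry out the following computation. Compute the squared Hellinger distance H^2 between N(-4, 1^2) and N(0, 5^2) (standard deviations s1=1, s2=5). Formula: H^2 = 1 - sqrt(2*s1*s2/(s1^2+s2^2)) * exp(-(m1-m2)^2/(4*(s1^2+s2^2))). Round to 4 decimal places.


Squared Hellinger distance for Gaussians:
H^2 = 1 - sqrt(2*s1*s2/(s1^2+s2^2)) * exp(-(m1-m2)^2/(4*(s1^2+s2^2))).
s1^2 = 1, s2^2 = 25, s1^2+s2^2 = 26.
sqrt(2*1*5/(26)) = 0.620174.
(m1-m2)^2 = (-4)^2 = 16.
exp(-16/(4*26)) = exp(-0.153846) = 0.857404.
H^2 = 1 - 0.620174*0.857404 = 0.4683

0.4683


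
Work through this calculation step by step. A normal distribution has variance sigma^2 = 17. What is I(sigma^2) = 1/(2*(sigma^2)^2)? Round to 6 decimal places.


Fisher information for variance: I(sigma^2) = 1/(2*sigma^4).
sigma^2 = 17, so sigma^4 = 289.
I = 1/(2*289) = 1/578 = 0.001730

0.001730


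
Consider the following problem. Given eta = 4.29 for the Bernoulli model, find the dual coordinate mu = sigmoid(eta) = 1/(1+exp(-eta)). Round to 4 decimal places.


Dual coordinate (expectation parameter) for Bernoulli:
mu = 1/(1+exp(-eta)).
eta = 4.29.
exp(-eta) = exp(-4.29) = 0.013705.
mu = 1/(1+0.013705) = 0.9865

0.9865


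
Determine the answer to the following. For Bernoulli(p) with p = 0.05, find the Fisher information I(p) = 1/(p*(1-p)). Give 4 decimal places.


For Bernoulli(p), Fisher information is I(p) = 1/(p*(1-p)).
p = 0.05, 1-p = 0.95.
p*(1-p) = 0.0475.
I(p) = 1/0.0475 = 21.0526

21.0526


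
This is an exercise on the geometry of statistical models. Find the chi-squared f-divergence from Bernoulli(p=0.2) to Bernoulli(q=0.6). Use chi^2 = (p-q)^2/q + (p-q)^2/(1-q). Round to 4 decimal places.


Chi-squared divergence between Bernoulli distributions:
chi^2 = (p-q)^2/q + (p-q)^2/(1-q).
p = 0.2, q = 0.6, p-q = -0.4.
(p-q)^2 = 0.16.
term1 = 0.16/0.6 = 0.266667.
term2 = 0.16/0.4 = 0.4.
chi^2 = 0.266667 + 0.4 = 0.6667

0.6667


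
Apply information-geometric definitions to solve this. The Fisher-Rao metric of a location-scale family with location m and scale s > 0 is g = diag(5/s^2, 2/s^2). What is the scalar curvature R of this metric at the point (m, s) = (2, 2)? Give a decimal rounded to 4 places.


The metric has the form g = (A dm^2 + B ds^2)/s^2 with A = 5, B = 2.
Substitute u = sqrt(A/B)*m: g = B*(du^2 + ds^2)/s^2, i.e. B times the
Poincare upper half-plane metric, which has constant Gaussian curvature -1.
Scaling a 2D metric by a constant c divides the Gaussian curvature by c,
so K = -1/B = -1/(2) = -0.5000 everywhere (the point (m, s) = (2, 2) is irrelevant:
the curvature is constant).
Scalar curvature in dimension 2: R = 2K = -2/(2) = -1.0000.

-1.0000


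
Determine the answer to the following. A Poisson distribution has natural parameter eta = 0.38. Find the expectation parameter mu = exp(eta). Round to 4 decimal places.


Expectation parameter for Poisson exponential family:
mu = exp(eta).
eta = 0.38.
mu = exp(0.38) = 1.4623

1.4623


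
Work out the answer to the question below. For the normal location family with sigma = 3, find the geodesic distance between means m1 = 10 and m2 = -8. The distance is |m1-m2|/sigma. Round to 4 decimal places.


On the fixed-variance normal subfamily, geodesic distance = |m1-m2|/sigma.
|10 - -8| = 18.
sigma = 3.
d = 18/3 = 6.0000

6.0000


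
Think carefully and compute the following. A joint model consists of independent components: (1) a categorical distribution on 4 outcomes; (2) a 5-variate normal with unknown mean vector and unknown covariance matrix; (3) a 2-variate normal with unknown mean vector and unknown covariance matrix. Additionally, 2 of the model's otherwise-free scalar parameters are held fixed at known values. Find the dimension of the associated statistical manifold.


The dimension of a statistical manifold equals the number of free
(independent) real parameters of the model. For a product of independent
blocks the parameter counts add.
- categorical on 4 outcomes (probabilities sum to 1): 4-1 = 3.
- 5-variate normal: 5 (mean) + 5*6/2 = 15 (symmetric covariance) = 20.
- 2-variate normal: 2 (mean) + 2*3/2 = 3 (symmetric covariance) = 5.
Total = 3 + 20 + 5 = 28.
2 parameter(s) fixed at known values: 28 - 2 = 26.
Dimension = 26

26


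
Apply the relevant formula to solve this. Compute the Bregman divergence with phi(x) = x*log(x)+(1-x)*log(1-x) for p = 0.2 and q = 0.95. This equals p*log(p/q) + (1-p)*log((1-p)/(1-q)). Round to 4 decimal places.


Bregman divergence with negative entropy generator:
D = p*log(p/q) + (1-p)*log((1-p)/(1-q)).
p = 0.2, q = 0.95.
p*log(p/q) = 0.2*log(0.2/0.95) = -0.311629.
(1-p)*log((1-p)/(1-q)) = 0.8*log(0.8/0.05) = 2.218071.
D = -0.311629 + 2.218071 = 1.9064

1.9064


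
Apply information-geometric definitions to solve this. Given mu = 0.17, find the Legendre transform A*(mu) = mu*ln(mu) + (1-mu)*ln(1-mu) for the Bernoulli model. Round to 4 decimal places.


Legendre transform for Bernoulli:
A*(mu) = mu*log(mu) + (1-mu)*log(1-mu).
mu = 0.17, 1-mu = 0.83.
mu*log(mu) = 0.17*log(0.17) = -0.301233.
(1-mu)*log(1-mu) = 0.83*log(0.83) = -0.154654.
A* = -0.301233 + -0.154654 = -0.4559

-0.4559


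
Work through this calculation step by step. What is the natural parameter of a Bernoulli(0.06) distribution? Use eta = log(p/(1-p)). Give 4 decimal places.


Natural parameter for Bernoulli: eta = log(p/(1-p)).
p = 0.06, 1-p = 0.94.
p/(1-p) = 0.06383.
eta = log(0.06383) = -2.7515

-2.7515


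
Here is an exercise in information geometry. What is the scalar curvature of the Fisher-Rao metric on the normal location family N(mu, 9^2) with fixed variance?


This family has a single free parameter, so its statistical manifold
is 1-dimensional. The Riemann curvature tensor of any 1-dimensional
Riemannian manifold vanishes identically, so R = 0.

0


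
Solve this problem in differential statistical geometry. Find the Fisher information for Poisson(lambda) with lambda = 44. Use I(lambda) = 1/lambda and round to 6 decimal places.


Fisher information for Poisson: I(lambda) = 1/lambda.
lambda = 44.
I(lambda) = 1/44 = 0.022727

0.022727


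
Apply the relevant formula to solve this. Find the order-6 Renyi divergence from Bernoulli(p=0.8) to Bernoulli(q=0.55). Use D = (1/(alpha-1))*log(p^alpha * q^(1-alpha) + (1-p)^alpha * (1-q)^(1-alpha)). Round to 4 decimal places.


Renyi divergence of order alpha between Bernoulli distributions:
D = (1/(alpha-1))*log(p^alpha * q^(1-alpha) + (1-p)^alpha * (1-q)^(1-alpha)).
alpha = 6, p = 0.8, q = 0.55.
p^alpha * q^(1-alpha) = 0.8^6 * 0.55^-5 = 5.208666.
(1-p)^alpha * (1-q)^(1-alpha) = 0.2^6 * 0.45^-5 = 0.003468.
sum = 5.208666 + 0.003468 = 5.212134.
D = (1/5)*log(5.212134) = 0.3302

0.3302


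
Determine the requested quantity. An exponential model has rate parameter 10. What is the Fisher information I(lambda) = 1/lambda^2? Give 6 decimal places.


Fisher information for exponential: I(lambda) = 1/lambda^2.
lambda = 10, lambda^2 = 100.
I = 1/100 = 0.010000

0.010000


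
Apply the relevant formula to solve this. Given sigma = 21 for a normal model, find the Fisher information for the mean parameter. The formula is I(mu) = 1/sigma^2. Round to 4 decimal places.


The Fisher information for the mean of a normal distribution is I(mu) = 1/sigma^2.
sigma = 21, so sigma^2 = 441.
I(mu) = 1/441 = 0.0023

0.0023


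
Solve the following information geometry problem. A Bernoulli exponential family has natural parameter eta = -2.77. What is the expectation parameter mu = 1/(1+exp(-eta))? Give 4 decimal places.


Dual coordinate (expectation parameter) for Bernoulli:
mu = 1/(1+exp(-eta)).
eta = -2.77.
exp(-eta) = exp(2.77) = 15.958634.
mu = 1/(1+15.958634) = 0.0590

0.0590


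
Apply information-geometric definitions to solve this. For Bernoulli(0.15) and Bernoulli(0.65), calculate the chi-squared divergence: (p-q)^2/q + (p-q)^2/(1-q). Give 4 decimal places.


Chi-squared divergence between Bernoulli distributions:
chi^2 = (p-q)^2/q + (p-q)^2/(1-q).
p = 0.15, q = 0.65, p-q = -0.5.
(p-q)^2 = 0.25.
term1 = 0.25/0.65 = 0.384615.
term2 = 0.25/0.35 = 0.714286.
chi^2 = 0.384615 + 0.714286 = 1.0989

1.0989


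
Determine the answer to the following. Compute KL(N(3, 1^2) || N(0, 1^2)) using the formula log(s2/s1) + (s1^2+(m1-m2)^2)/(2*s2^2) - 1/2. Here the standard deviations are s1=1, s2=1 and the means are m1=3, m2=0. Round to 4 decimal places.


KL divergence between normal distributions:
KL = log(s2/s1) + (s1^2 + (m1-m2)^2)/(2*s2^2) - 1/2.
log(1/1) = 0.0.
(1^2 + (3-0)^2)/(2*1^2) = (1 + 9)/2 = 5.0.
KL = 0.0 + 5.0 - 0.5 = 4.5000

4.5000


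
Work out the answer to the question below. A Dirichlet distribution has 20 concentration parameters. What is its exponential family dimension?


Exponential family dimension calculation:
Dirichlet with 20 components has 20 natural parameters.

20


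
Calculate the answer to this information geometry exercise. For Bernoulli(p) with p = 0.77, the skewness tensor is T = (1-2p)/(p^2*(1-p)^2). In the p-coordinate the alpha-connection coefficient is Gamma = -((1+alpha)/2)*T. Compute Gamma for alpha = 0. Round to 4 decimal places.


Skewness (Amari-Chentsov) tensor: T = (1-2p)/(p^2*(1-p)^2).
p = 0.77, 1-2p = -0.54, p^2 = 0.5929, (1-p)^2 = 0.0529.
T = -0.54/(0.5929 * 0.0529) = -17.216967.
In the p-coordinate, Gamma^(alpha) = Gamma^(0) - (alpha/2)*T with Gamma^(0) = (1/2)*g'(p) = -T/2,
so Gamma^(alpha) = -((1+alpha)/2)*T.
alpha = 0, -(1+alpha)/2 = -0.5.
Gamma = -0.5 * -17.216967 = 8.6085

8.6085


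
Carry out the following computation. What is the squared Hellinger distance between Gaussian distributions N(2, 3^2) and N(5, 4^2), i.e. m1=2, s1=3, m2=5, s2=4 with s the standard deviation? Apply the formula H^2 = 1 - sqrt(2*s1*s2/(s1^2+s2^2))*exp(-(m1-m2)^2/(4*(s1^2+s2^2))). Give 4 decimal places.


Squared Hellinger distance for Gaussians:
H^2 = 1 - sqrt(2*s1*s2/(s1^2+s2^2)) * exp(-(m1-m2)^2/(4*(s1^2+s2^2))).
s1^2 = 9, s2^2 = 16, s1^2+s2^2 = 25.
sqrt(2*3*4/(25)) = 0.979796.
(m1-m2)^2 = (-3)^2 = 9.
exp(-9/(4*25)) = exp(-0.09) = 0.913931.
H^2 = 1 - 0.979796*0.913931 = 0.1045

0.1045
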